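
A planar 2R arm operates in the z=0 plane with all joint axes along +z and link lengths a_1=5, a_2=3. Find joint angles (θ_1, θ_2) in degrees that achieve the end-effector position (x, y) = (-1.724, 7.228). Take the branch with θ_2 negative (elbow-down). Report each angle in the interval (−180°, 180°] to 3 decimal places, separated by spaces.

120.000 -44.992

cos θ_2 = (55.2162−5²−3²)/(2·5·3) = 0.7072; θ_2 = -44.9920° (elbow-down)
β = atan2(7.2280,-1.7240) = 103.4154°; ψ = atan2(-2.1210,7.1216) = -16.5851°
θ_1 = β − ψ = 120.0004°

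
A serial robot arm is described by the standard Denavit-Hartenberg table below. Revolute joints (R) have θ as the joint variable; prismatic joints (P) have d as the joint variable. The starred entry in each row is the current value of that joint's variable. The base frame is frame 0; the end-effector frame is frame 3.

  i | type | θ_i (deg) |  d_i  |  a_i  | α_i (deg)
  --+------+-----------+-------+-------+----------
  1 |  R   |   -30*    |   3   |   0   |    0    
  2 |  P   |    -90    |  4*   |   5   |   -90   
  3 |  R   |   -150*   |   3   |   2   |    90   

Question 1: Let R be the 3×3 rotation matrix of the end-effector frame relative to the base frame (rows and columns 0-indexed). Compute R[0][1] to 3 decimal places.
End-effector y-axis (col 1 of R) = (0.8660,-0.5000,0.0000)
R[0][1] = 0.8660

0.866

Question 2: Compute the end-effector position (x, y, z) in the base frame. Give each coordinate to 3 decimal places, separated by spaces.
after link 1: o_1 = (0.0000, 0.0000, 3.0000)
after link 2: o_2 = (-2.5000, -4.3301, 7.0000)
after link 3: o_3 = (0.9641, -4.3301, 8.0000)

0.964 -4.330 8.000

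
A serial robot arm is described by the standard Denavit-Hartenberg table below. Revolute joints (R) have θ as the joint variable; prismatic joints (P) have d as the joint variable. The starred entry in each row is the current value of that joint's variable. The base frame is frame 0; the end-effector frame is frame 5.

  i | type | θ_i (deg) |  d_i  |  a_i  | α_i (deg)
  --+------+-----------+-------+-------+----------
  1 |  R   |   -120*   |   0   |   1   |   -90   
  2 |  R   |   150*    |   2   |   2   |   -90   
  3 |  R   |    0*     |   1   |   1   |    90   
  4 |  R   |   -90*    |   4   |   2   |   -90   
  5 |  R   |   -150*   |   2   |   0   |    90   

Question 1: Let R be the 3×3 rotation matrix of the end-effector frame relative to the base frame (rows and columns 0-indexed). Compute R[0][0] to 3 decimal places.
0.650

End-effector x-axis (col 0 of R) = (0.6495,0.1250,0.7500)
R[0][0] = 0.6495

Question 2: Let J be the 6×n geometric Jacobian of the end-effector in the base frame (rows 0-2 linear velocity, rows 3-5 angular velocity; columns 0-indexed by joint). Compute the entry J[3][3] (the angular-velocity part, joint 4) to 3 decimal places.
0.866

axis z_3 = (0.8660,-0.5000,0.0000); lever o_n−o_3 = (3.8301,-1.3660,-2.7321)
cross product → J_v[:, 3] = (1.3660,2.3660,0.7321)
J_ω[:, 3] = z_3
entry J[3][3] = 0.8660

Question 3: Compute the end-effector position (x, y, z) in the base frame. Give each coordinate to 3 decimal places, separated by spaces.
after link 1: o_1 = (-0.5000, -0.8660, 0.0000)
after link 2: o_2 = (2.0981, -0.3660, -1.0000)
after link 3: o_3 = (2.7811, 0.8170, -0.6340)
after link 4: o_4 = (5.7452, -2.0490, -2.3660)
after link 5: o_5 = (6.6112, -0.5490, -3.3660)

6.611 -0.549 -3.366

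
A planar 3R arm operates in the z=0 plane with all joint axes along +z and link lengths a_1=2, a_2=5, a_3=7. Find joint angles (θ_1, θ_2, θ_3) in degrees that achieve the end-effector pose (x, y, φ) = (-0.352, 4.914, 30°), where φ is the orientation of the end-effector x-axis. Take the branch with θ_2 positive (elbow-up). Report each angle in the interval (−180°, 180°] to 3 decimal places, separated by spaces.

134.999 45.004 -150.003

wrist centre = target − a_3·(cos φ, sin φ) = (-6.4142, 1.4140)
cos θ_2 = (43.1411−2²−5²)/(2·2·5) = 0.7071; θ_2 = 45.0043° (elbow-up)
β = atan2(1.4140,-6.4142) = 167.5680°; ψ = atan2(3.5358,5.5353) = 32.5695°
θ_1 = β − ψ = 134.9986°
θ_3 = φ − θ_1 − θ_2 = -150.0029° (wrapped to (-180°,180°])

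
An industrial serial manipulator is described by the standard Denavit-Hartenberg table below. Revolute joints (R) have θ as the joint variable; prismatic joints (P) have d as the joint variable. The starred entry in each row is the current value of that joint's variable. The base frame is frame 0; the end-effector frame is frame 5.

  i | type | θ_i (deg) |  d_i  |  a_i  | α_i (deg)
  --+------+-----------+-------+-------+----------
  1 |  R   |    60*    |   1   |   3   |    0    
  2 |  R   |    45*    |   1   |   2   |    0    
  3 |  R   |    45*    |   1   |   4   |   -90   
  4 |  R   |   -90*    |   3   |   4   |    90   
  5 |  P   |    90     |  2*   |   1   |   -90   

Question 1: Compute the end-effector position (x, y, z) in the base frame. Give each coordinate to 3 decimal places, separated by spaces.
-2.750 2.066 7.000

after link 1: o_1 = (1.5000, 2.5981, 1.0000)
after link 2: o_2 = (0.9824, 4.5299, 2.0000)
after link 3: o_3 = (-2.4817, 6.5299, 3.0000)
after link 4: o_4 = (-3.9817, 3.9319, 7.0000)
after link 5: o_5 = (-2.7497, 2.0658, 7.0000)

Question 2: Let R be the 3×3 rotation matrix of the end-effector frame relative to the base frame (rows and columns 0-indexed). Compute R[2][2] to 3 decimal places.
-1.000

End-effector z-axis (col 2 of R) = (0.0000,-0.0000,-1.0000)
R[2][2] = -1.0000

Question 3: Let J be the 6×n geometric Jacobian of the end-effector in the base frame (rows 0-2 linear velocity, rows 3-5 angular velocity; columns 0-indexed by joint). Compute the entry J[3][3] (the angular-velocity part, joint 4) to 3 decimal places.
axis z_3 = (-0.5000,-0.8660,0.0000); lever o_n−o_3 = (-0.2679,-4.4641,4.0000)
cross product → J_v[:, 3] = (-3.4641,2.0000,2.0000)
J_ω[:, 3] = z_3
entry J[3][3] = -0.5000

-0.500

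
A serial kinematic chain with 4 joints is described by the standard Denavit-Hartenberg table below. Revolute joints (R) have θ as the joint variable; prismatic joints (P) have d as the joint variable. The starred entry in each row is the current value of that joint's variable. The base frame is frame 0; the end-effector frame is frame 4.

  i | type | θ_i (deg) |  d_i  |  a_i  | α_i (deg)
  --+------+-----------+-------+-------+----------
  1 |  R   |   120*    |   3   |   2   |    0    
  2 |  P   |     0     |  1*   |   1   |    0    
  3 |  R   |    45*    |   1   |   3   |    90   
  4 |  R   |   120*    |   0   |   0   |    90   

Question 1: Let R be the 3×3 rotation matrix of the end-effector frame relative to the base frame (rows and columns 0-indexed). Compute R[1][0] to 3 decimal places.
End-effector x-axis (col 0 of R) = (0.4830,-0.1294,0.8660)
R[1][0] = -0.1294

-0.129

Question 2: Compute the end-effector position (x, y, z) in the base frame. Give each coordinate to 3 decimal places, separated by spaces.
-4.398 3.375 5.000

after link 1: o_1 = (-1.0000, 1.7321, 3.0000)
after link 2: o_2 = (-1.5000, 2.5981, 4.0000)
after link 3: o_3 = (-4.3978, 3.3745, 5.0000)
after link 4: o_4 = (-4.3978, 3.3745, 5.0000)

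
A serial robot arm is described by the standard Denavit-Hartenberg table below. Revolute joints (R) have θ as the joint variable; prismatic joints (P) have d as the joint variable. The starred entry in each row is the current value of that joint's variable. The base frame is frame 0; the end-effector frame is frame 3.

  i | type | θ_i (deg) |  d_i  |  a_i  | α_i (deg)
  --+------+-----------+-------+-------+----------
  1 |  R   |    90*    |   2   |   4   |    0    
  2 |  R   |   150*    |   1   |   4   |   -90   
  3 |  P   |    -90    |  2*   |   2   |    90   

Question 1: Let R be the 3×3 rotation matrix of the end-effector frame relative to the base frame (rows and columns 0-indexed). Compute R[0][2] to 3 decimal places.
End-effector z-axis (col 2 of R) = (0.5000,0.8660,0.0000)
R[0][2] = 0.5000

0.500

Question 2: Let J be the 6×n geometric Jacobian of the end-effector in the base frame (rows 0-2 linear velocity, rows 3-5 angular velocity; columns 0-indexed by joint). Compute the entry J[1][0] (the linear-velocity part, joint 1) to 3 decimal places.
axis z_0 = ẑ; lever o_n−o_0 = (-0.2679,-0.4641,5.0000)
cross product → J_v[:, 0] = (0.4641,-0.2679,0.0000)
J_ω[:, 0] = z_0
entry J[1][0] = -0.2679

-0.268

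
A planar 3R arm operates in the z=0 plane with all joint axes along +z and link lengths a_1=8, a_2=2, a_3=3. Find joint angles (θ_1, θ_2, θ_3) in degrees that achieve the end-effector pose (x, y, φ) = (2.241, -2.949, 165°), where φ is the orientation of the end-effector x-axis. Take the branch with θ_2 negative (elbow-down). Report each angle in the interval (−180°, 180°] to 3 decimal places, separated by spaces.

wrist centre = target − a_3·(cos φ, sin φ) = (5.1388, -3.7255)
cos θ_2 = (40.2861−8²−2²)/(2·8·2) = -0.8661; θ_2 = -150.0040° (elbow-down)
β = atan2(-3.7255,5.1388) = -35.9410°; ψ = atan2(-0.9999,6.2679) = -9.0637°
θ_1 = β − ψ = -26.8773°
θ_3 = φ − θ_1 − θ_2 = -18.1187° (wrapped to (-180°,180°])

-26.877 -150.004 -18.119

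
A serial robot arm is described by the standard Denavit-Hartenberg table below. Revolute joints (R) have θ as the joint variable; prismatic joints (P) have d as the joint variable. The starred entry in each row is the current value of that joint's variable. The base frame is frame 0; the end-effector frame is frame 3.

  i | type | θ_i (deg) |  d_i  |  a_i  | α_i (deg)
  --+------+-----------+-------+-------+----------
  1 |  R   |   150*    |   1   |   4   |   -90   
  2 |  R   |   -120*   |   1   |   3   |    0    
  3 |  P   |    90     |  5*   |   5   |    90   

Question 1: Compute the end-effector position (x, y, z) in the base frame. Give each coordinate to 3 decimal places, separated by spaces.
after link 1: o_1 = (-3.4641, 2.0000, 1.0000)
after link 2: o_2 = (-2.6651, 0.3840, 3.5981)
after link 3: o_3 = (-8.9151, -1.7811, 6.0981)

-8.915 -1.781 6.098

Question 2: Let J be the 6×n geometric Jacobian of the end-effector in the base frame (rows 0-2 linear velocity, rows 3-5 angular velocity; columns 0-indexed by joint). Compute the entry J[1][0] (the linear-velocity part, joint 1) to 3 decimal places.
-8.915

axis z_0 = ẑ; lever o_n−o_0 = (-8.9151,-1.7811,6.0981)
cross product → J_v[:, 0] = (1.7811,-8.9151,0.0000)
J_ω[:, 0] = z_0
entry J[1][0] = -8.9151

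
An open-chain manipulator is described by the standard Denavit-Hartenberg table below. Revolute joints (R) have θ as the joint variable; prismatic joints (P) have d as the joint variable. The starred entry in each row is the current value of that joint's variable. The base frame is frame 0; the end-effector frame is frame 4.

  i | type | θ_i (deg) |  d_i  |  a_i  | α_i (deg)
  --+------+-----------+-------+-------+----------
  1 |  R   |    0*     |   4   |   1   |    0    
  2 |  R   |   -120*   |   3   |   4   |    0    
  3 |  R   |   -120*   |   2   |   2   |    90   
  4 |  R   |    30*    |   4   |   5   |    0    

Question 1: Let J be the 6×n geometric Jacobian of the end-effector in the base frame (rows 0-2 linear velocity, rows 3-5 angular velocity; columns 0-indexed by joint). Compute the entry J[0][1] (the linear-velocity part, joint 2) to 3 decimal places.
axis z_1 = (0.0000,0.0000,1.0000); lever o_n−o_1 = (-1.7010,4.0179,7.5000)
cross product → J_v[:, 1] = (-4.0179,-1.7010,0.0000)
J_ω[:, 1] = z_1
entry J[0][1] = -4.0179

-4.018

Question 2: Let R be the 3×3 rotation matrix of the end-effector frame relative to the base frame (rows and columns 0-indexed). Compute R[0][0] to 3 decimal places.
-0.433

End-effector x-axis (col 0 of R) = (-0.4330,0.7500,0.5000)
R[0][0] = -0.4330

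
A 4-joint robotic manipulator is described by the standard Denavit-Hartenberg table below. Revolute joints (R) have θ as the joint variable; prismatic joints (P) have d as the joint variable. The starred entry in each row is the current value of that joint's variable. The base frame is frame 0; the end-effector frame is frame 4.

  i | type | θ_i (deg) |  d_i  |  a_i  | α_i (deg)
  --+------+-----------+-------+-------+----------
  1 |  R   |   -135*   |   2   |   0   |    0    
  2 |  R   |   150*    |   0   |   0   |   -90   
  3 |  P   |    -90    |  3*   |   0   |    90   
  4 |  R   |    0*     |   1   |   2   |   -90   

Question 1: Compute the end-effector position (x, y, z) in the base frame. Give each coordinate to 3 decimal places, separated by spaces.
-1.742 2.639 4.000

after link 1: o_1 = (0.0000, 0.0000, 2.0000)
after link 2: o_2 = (0.0000, 0.0000, 2.0000)
after link 3: o_3 = (-0.7765, 2.8978, 2.0000)
after link 4: o_4 = (-1.7424, 2.6390, 4.0000)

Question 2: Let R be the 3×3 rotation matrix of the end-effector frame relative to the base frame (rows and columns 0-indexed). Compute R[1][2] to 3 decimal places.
End-effector z-axis (col 2 of R) = (-0.2588,0.9659,0.0000)
R[1][2] = 0.9659

0.966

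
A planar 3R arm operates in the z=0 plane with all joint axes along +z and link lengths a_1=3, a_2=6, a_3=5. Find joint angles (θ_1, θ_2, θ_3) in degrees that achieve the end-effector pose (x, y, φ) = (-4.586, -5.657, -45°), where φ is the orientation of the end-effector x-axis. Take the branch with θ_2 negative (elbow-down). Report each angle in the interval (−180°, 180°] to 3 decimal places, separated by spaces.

-135.006 -44.991 134.997

wrist centre = target − a_3·(cos φ, sin φ) = (-8.1215, -2.1215)
cos θ_2 = (70.4599−3²−6²)/(2·3·6) = 0.7072; θ_2 = -44.9908° (elbow-down)
β = atan2(-2.1215,-8.1215) = -165.3606°; ψ = atan2(-4.2420,7.2433) = -30.3548°
θ_1 = β − ψ = -135.0058°
θ_3 = φ − θ_1 − θ_2 = 134.9966° (wrapped to (-180°,180°])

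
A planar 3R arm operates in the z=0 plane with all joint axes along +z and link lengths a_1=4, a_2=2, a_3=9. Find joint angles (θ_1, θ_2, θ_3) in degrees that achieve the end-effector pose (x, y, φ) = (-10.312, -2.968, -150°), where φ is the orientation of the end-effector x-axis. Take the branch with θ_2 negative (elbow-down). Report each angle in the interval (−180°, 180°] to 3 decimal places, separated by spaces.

177.356 -135.000 167.645

wrist centre = target − a_3·(cos φ, sin φ) = (-2.5178, 1.5320)
cos θ_2 = (8.6862−4²−2²)/(2·4·2) = -0.7071; θ_2 = -135.0005° (elbow-down)
β = atan2(1.5320,-2.5178) = 148.6805°; ψ = atan2(-1.4142,2.5858) = -28.6750°
θ_1 = β − ψ = 177.3555°
θ_3 = φ − θ_1 − θ_2 = 167.6450° (wrapped to (-180°,180°])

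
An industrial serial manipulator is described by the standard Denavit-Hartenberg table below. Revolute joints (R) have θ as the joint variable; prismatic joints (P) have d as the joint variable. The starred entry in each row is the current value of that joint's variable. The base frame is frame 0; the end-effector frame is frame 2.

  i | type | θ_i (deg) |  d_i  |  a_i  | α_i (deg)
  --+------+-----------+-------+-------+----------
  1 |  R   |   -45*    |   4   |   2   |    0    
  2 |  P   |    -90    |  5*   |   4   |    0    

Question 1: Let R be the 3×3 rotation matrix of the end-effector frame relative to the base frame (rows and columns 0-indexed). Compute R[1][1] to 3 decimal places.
End-effector y-axis (col 1 of R) = (0.7071,-0.7071,0.0000)
R[1][1] = -0.7071

-0.707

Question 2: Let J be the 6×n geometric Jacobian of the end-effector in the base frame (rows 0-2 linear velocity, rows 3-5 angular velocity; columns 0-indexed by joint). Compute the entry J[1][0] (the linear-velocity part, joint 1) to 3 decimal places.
-1.414

axis z_0 = ẑ; lever o_n−o_0 = (-1.4142,-4.2426,9.0000)
cross product → J_v[:, 0] = (4.2426,-1.4142,0.0000)
J_ω[:, 0] = z_0
entry J[1][0] = -1.4142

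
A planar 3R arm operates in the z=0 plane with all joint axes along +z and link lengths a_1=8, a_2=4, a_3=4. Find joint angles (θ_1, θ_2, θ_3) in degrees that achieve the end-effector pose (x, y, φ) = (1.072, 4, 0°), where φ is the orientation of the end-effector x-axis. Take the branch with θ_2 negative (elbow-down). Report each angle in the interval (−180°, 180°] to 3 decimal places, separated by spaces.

149.997 -150.002 0.005

wrist centre = target − a_3·(cos φ, sin φ) = (-2.9280, 4.0000)
cos θ_2 = (24.5732−8²−4²)/(2·8·4) = -0.8660; θ_2 = -150.0021° (elbow-down)
β = atan2(4.0000,-2.9280) = 126.2041°; ψ = atan2(-1.9999,4.5358) = -23.7930°
θ_1 = β − ψ = 149.9971°
θ_3 = φ − θ_1 − θ_2 = 0.0050° (wrapped to (-180°,180°])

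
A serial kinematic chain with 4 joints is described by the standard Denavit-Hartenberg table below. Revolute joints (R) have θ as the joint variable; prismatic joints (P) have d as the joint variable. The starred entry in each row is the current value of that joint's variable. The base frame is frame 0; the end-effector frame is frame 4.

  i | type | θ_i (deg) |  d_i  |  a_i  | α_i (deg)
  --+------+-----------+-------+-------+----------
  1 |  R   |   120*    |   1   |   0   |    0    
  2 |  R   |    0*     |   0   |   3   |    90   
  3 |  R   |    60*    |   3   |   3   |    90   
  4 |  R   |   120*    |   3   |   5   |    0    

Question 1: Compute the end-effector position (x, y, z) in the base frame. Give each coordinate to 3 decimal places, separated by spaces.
after link 1: o_1 = (0.0000, 0.0000, 1.0000)
after link 2: o_2 = (-1.5000, 2.5981, 1.0000)
after link 3: o_3 = (0.3481, 5.3971, 3.5981)
after link 4: o_4 = (3.4240, 8.7296, -0.0670)

3.424 8.730 -0.067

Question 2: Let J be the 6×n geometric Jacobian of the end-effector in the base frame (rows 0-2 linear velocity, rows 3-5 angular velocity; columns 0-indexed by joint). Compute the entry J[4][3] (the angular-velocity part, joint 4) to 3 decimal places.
0.750

axis z_3 = (-0.4330,0.7500,-0.5000); lever o_n−o_3 = (3.0760,3.3325,-3.6651)
cross product → J_v[:, 3] = (-1.0825,-3.1250,-3.7500)
J_ω[:, 3] = z_3
entry J[4][3] = 0.7500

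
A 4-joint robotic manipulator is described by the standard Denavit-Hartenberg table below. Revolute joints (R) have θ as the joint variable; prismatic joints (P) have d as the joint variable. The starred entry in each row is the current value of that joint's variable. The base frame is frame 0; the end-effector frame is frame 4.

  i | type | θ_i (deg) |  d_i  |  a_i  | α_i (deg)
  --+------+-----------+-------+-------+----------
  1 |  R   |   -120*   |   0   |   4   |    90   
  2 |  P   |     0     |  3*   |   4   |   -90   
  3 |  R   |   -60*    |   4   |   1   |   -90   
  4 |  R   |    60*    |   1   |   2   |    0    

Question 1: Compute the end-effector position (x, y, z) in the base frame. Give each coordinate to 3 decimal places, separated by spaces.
-8.598 -6.428 2.268

after link 1: o_1 = (-2.0000, -3.4641, 0.0000)
after link 2: o_2 = (-6.5981, -5.4282, 0.0000)
after link 3: o_3 = (-7.5981, -5.4282, 4.0000)
after link 4: o_4 = (-8.5981, -6.4282, 2.2679)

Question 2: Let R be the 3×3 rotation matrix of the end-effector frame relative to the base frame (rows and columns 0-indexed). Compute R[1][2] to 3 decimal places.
-1.000

End-effector z-axis (col 2 of R) = (0.0000,-1.0000,0.0000)
R[1][2] = -1.0000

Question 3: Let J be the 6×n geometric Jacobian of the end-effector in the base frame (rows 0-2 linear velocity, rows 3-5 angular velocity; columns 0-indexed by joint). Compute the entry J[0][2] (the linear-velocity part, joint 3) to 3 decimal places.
1.000

axis z_2 = (0.0000,0.0000,1.0000); lever o_n−o_2 = (-2.0000,-1.0000,2.2679)
cross product → J_v[:, 2] = (1.0000,-2.0000,0.0000)
J_ω[:, 2] = z_2
entry J[0][2] = 1.0000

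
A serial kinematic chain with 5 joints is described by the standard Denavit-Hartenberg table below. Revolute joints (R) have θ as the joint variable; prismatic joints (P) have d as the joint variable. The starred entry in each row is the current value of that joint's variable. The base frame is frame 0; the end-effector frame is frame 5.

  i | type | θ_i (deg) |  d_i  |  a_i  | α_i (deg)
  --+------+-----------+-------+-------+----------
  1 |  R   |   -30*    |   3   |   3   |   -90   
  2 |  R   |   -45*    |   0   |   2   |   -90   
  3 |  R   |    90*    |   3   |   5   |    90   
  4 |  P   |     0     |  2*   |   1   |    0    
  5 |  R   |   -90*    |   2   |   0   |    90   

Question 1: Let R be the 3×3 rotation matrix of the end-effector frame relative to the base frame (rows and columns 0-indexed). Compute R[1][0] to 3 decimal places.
End-effector x-axis (col 0 of R) = (-0.6124,0.3536,0.7071)
R[1][0] = 0.3536

0.354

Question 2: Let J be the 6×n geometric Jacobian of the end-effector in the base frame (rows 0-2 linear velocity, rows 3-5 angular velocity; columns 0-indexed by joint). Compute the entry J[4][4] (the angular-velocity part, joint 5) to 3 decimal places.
axis z_4 = (0.6124,-0.3536,0.7071); lever o_n−o_4 = (1.2247,-0.7071,1.4142)
cross product → J_v[:, 4] = (0.0000,0.0000,-0.0000)
J_ω[:, 4] = z_4
entry J[4][4] = -0.3536

-0.354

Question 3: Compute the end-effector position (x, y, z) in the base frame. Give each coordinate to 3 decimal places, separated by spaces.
5.109 -9.878 5.121

after link 1: o_1 = (2.5981, -1.5000, 3.0000)
after link 2: o_2 = (3.8228, -2.2071, 4.4142)
after link 3: o_3 = (3.1599, -7.5979, 2.2929)
after link 4: o_4 = (3.8847, -9.1710, 3.7071)
after link 5: o_5 = (5.1094, -9.8781, 5.1213)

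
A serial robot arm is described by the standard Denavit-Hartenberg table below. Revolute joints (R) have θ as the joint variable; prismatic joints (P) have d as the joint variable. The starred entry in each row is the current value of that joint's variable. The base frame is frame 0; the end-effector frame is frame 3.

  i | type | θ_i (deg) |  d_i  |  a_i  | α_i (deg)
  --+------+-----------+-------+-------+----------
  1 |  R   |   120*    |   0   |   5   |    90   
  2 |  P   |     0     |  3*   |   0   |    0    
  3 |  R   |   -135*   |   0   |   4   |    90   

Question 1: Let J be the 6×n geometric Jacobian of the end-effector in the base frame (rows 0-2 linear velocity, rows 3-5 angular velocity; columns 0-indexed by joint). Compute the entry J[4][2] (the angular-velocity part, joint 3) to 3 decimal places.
0.500

axis z_2 = (0.8660,0.5000,0.0000); lever o_n−o_2 = (1.4142,-2.4495,-2.8284)
cross product → J_v[:, 2] = (-1.4142,2.4495,-2.8284)
J_ω[:, 2] = z_2
entry J[4][2] = 0.5000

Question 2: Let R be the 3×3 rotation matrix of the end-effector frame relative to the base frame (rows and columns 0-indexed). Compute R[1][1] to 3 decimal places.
End-effector y-axis (col 1 of R) = (0.8660,0.5000,0.0000)
R[1][1] = 0.5000

0.500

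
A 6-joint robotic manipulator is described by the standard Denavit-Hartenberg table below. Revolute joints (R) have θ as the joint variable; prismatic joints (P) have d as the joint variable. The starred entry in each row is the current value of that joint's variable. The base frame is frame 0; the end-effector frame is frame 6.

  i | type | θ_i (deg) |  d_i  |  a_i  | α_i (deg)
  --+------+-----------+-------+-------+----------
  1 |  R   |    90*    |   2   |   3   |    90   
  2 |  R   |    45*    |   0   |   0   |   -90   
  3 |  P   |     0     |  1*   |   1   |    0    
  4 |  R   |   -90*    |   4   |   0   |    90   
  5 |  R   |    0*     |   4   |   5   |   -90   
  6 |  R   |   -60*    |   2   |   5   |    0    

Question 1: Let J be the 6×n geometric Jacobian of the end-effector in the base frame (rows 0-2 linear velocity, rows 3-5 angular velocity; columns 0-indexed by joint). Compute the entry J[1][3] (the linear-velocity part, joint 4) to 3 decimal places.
axis z_3 = (-0.0000,-0.7071,0.7071); lever o_n−o_3 = (7.5000,-10.1329,-1.6476)
cross product → J_v[:, 3] = (8.3301,5.3033,5.3033)
J_ω[:, 3] = z_3
entry J[1][3] = 5.3033

5.303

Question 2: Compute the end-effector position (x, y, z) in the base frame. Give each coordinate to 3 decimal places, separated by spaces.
after link 1: o_1 = (0.0000, 3.0000, 2.0000)
after link 2: o_2 = (0.0000, 3.0000, 2.0000)
after link 3: o_3 = (0.0000, 3.0000, 3.4142)
after link 4: o_4 = (0.0000, 0.1716, 6.2426)
after link 5: o_5 = (5.0000, -2.6569, 3.4142)
after link 6: o_6 = (7.5000, -7.1329, 1.7666)

7.500 -7.133 1.767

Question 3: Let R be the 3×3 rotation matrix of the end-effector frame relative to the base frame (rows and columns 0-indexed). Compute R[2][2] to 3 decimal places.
0.707

End-effector z-axis (col 2 of R) = (-0.0000,-0.7071,0.7071)
R[2][2] = 0.7071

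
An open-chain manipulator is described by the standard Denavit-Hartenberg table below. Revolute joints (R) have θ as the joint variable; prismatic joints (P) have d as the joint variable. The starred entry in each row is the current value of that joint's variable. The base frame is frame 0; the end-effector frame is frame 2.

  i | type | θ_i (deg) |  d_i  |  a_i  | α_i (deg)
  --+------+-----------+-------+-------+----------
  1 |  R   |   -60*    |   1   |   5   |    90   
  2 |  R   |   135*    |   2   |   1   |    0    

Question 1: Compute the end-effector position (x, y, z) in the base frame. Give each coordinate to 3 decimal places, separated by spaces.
after link 1: o_1 = (2.5000, -4.3301, 1.0000)
after link 2: o_2 = (0.4144, -4.7178, 1.7071)

0.414 -4.718 1.707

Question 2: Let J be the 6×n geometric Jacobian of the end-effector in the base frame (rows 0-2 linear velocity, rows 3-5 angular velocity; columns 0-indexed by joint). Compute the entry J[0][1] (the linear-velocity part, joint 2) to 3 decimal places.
-0.354

axis z_1 = (-0.8660,-0.5000,0.0000); lever o_n−o_1 = (-2.0856,-0.3876,0.7071)
cross product → J_v[:, 1] = (-0.3536,0.6124,-0.7071)
J_ω[:, 1] = z_1
entry J[0][1] = -0.3536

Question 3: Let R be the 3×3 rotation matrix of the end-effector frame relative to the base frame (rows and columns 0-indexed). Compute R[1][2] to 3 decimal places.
End-effector z-axis (col 2 of R) = (-0.8660,-0.5000,0.0000)
R[1][2] = -0.5000

-0.500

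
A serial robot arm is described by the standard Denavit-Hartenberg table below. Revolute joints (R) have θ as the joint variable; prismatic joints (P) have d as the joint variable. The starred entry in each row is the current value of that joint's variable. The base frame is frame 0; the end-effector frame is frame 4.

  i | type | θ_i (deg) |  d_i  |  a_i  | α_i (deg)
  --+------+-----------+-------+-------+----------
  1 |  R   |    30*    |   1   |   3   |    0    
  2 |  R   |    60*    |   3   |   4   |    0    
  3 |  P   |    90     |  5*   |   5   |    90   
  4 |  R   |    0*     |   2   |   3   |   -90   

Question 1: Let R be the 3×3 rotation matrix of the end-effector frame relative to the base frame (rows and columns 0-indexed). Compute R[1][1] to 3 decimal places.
-1.000

End-effector y-axis (col 1 of R) = (-0.0000,-1.0000,0.0000)
R[1][1] = -1.0000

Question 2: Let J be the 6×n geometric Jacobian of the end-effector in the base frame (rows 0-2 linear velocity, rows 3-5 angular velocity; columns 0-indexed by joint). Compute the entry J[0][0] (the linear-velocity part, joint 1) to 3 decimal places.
axis z_0 = ẑ; lever o_n−o_0 = (-5.4019,7.5000,9.0000)
cross product → J_v[:, 0] = (-7.5000,-5.4019,0.0000)
J_ω[:, 0] = z_0
entry J[0][0] = -7.5000

-7.500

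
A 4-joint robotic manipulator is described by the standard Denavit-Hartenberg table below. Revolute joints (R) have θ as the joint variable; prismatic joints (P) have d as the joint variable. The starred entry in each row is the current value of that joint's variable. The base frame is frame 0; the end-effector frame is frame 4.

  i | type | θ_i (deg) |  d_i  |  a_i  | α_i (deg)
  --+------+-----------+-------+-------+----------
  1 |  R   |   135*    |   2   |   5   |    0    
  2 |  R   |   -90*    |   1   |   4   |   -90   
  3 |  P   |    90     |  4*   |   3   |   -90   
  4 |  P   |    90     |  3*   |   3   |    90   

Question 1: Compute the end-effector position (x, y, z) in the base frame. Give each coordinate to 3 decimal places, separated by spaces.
after link 1: o_1 = (-3.5355, 3.5355, 2.0000)
after link 2: o_2 = (-0.7071, 6.3640, 3.0000)
after link 3: o_3 = (-3.5355, 9.1924, 0.0000)
after link 4: o_4 = (-3.5355, 4.9497, -0.0000)

-3.536 4.950 -0.000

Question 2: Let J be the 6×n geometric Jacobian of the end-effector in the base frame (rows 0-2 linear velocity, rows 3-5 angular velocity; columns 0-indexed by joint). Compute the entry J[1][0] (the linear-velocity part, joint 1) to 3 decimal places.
axis z_0 = ẑ; lever o_n−o_0 = (-3.5355,4.9497,-0.0000)
cross product → J_v[:, 0] = (-4.9497,-3.5355,0.0000)
J_ω[:, 0] = z_0
entry J[1][0] = -3.5355

-3.536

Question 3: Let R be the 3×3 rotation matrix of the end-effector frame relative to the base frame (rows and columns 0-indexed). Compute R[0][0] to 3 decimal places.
End-effector x-axis (col 0 of R) = (0.7071,-0.7071,-0.0000)
R[0][0] = 0.7071

0.707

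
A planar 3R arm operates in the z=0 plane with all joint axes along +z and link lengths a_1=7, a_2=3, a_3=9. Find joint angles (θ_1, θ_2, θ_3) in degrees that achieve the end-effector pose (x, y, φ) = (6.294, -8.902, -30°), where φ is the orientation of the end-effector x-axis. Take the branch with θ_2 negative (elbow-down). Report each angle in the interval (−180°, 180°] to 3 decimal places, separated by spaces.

-90.001 -149.996 -150.003

wrist centre = target − a_3·(cos φ, sin φ) = (-1.5002, -4.4020)
cos θ_2 = (21.6283−7²−3²)/(2·7·3) = -0.8660; θ_2 = -149.9963° (elbow-down)
β = atan2(-4.4020,-1.5002) = -108.8194°; ψ = atan2(-1.5002,4.4020) = -18.8186°
θ_1 = β − ψ = -90.0008°
θ_3 = φ − θ_1 − θ_2 = -150.0029° (wrapped to (-180°,180°])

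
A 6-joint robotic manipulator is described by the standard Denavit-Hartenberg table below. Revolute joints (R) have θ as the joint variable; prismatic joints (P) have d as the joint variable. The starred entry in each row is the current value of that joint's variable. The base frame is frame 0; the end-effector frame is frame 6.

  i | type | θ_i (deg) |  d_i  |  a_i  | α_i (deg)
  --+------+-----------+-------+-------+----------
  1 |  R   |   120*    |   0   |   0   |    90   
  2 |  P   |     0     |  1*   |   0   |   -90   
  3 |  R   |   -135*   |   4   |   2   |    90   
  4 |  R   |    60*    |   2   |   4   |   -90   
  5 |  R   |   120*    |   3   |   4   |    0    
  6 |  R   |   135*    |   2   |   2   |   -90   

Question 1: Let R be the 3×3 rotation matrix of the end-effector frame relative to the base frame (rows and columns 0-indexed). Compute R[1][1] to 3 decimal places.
End-effector y-axis (col 1 of R) = (0.8365,-0.2241,-0.5000)
R[1][1] = -0.2241

-0.224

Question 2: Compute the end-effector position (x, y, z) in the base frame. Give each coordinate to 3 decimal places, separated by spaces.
-0.790 0.459 7.784

after link 1: o_1 = (0.0000, 0.0000, 0.0000)
after link 2: o_2 = (0.8660, 0.5000, 0.0000)
after link 3: o_3 = (2.7979, -0.0176, 4.0000)
after link 4: o_4 = (4.2121, -2.4671, 7.4641)
after link 5: o_5 = (1.6332, 1.8102, 7.2321)
after link 6: o_6 = (-0.7898, 0.4594, 7.7838)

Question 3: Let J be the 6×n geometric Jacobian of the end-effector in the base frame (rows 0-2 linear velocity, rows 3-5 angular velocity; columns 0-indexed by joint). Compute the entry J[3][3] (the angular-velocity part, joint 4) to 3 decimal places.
axis z_3 = (-0.2588,-0.9659,0.0000); lever o_n−o_3 = (-3.5877,0.4771,3.7838)
cross product → J_v[:, 3] = (-3.6548,0.9793,-3.5889)
J_ω[:, 3] = z_3
entry J[3][3] = -0.2588

-0.259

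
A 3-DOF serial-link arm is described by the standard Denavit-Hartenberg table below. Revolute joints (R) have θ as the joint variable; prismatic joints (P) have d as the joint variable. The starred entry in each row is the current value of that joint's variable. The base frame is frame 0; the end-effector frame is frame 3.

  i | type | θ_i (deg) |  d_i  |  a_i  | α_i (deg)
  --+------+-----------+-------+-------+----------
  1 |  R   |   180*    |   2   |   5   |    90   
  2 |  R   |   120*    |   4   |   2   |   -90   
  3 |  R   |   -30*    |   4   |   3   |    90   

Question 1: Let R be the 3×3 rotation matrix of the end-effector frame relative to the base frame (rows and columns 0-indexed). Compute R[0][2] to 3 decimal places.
-0.250

End-effector z-axis (col 2 of R) = (-0.2500,0.8660,-0.4330)
R[0][2] = -0.2500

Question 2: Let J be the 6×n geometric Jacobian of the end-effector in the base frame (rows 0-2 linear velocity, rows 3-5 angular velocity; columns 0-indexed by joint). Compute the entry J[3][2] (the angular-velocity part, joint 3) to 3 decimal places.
axis z_2 = (0.8660,-0.0000,-0.5000); lever o_n−o_2 = (4.7631,1.5000,0.2500)
cross product → J_v[:, 2] = (0.7500,-2.5981,1.2990)
J_ω[:, 2] = z_2
entry J[3][2] = 0.8660

0.866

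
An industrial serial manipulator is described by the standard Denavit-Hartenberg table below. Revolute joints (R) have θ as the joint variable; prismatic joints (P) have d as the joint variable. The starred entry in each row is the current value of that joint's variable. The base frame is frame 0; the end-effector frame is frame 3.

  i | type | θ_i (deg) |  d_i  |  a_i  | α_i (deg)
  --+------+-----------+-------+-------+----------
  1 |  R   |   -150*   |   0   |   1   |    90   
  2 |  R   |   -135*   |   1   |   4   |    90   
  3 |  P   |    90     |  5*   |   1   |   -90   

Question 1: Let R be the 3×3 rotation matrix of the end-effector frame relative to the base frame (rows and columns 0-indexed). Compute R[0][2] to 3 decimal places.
End-effector z-axis (col 2 of R) = (-0.6124,-0.3536,0.7071)
R[0][2] = -0.6124

-0.612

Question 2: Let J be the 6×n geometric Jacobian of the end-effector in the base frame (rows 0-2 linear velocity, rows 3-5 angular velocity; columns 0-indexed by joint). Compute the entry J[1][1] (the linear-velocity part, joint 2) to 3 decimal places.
axis z_1 = (-0.5000,0.8660,0.0000); lever o_n−o_1 = (4.5114,4.9140,0.7071)
cross product → J_v[:, 1] = (0.6124,0.3536,-6.3640)
J_ω[:, 1] = z_1
entry J[1][1] = 0.3536

0.354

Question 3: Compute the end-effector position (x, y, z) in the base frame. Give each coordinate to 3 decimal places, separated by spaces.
3.645 4.414 0.707

after link 1: o_1 = (-0.8660, -0.5000, 0.0000)
after link 2: o_2 = (1.0835, 1.7802, -2.8284)
after link 3: o_3 = (3.6453, 4.4140, 0.7071)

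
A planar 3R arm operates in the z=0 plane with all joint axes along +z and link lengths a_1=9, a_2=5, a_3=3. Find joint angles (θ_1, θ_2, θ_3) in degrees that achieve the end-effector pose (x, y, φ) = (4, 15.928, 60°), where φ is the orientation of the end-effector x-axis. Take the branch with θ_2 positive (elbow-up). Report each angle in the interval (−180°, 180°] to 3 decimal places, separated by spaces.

68.753 30.007 -38.760

wrist centre = target − a_3·(cos φ, sin φ) = (2.5000, 13.3299)
cos θ_2 = (183.9369−9²−5²)/(2·9·5) = 0.8660; θ_2 = 30.0069° (elbow-up)
β = atan2(13.3299,2.5000) = 79.3777°; ψ = atan2(2.5005,13.3298) = 10.6246°
θ_1 = β − ψ = 68.7531°
θ_3 = φ − θ_1 − θ_2 = -38.7600° (wrapped to (-180°,180°])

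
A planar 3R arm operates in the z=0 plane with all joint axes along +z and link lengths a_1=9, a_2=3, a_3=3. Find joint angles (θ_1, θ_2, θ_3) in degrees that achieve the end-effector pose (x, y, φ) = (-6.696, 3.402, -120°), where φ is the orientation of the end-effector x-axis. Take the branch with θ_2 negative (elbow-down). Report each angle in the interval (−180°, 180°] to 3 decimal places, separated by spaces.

wrist centre = target − a_3·(cos φ, sin φ) = (-5.1960, 6.0001)
cos θ_2 = (62.9993−9²−3²)/(2·9·3) = -0.5000; θ_2 = -120.0008° (elbow-down)
β = atan2(6.0001,-5.1960) = 130.8922°; ψ = atan2(-2.5981,7.5000) = -19.1065°
θ_1 = β − ψ = 149.9987°
θ_3 = φ − θ_1 − θ_2 = -149.9979° (wrapped to (-180°,180°])

149.999 -120.001 -149.998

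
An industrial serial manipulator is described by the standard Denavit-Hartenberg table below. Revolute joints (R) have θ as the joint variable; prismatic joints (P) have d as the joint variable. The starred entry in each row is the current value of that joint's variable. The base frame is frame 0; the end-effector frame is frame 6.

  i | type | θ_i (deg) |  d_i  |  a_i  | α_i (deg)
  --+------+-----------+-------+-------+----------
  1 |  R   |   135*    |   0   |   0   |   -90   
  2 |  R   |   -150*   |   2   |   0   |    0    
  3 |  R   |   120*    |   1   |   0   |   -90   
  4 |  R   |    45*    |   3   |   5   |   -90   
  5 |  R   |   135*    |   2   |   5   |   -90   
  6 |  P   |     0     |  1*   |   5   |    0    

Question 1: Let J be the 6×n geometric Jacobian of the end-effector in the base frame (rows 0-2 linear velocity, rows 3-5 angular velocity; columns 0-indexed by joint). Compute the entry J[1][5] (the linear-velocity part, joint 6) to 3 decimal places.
-0.410

prismatic axis z_5 = (-0.2974,-0.4097,-0.8624)
J_v[:, 5] = z_5; J_ω[:, 5] = (0,0,0)
entry J[1][5] = -0.4097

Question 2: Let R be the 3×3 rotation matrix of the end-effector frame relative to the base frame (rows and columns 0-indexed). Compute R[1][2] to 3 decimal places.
End-effector z-axis (col 2 of R) = (-0.2974,-0.4097,-0.8624)
R[1][2] = -0.4097

-0.410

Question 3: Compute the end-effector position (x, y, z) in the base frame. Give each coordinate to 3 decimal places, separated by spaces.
0.748 -5.769 1.224

after link 1: o_1 = (0.0000, 0.0000, 0.0000)
after link 2: o_2 = (-1.4142, -1.4142, 0.0000)
after link 3: o_3 = (-2.1213, -2.1213, 0.0000)
after link 4: o_4 = (-2.8470, 3.6044, -0.8303)
after link 5: o_5 = (0.0321, -0.8103, 0.2744)
after link 6: o_6 = (0.7479, -5.7688, 1.2239)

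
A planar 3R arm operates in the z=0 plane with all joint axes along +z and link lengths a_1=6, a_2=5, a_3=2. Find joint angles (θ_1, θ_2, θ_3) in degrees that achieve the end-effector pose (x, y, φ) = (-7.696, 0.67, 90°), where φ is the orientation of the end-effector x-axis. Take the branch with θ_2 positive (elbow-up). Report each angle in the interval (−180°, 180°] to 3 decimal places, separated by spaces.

wrist centre = target − a_3·(cos φ, sin φ) = (-7.6960, -1.3300)
cos θ_2 = (60.9973−6²−5²)/(2·6·5) = -0.0000; θ_2 = 90.0026° (elbow-up)
β = atan2(-1.3300,-7.6960) = -170.1952°; ψ = atan2(5.0000,5.9998) = 39.8066°
θ_1 = β − ψ = -210.0018°
θ_3 = φ − θ_1 − θ_2 = -150.0008° (wrapped to (-180°,180°])

149.998 90.003 -150.001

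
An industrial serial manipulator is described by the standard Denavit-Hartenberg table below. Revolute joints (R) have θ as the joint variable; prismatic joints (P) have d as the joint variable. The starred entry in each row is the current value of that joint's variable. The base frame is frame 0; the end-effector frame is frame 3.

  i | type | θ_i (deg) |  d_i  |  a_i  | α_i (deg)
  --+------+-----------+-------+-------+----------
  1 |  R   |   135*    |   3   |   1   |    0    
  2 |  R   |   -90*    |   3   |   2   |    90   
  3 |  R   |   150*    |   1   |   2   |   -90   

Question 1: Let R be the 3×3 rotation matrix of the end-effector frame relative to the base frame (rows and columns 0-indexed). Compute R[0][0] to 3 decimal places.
-0.612

End-effector x-axis (col 0 of R) = (-0.6124,-0.6124,0.5000)
R[0][0] = -0.6124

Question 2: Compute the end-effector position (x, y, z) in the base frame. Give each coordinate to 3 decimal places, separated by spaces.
0.189 0.189 7.000

after link 1: o_1 = (-0.7071, 0.7071, 3.0000)
after link 2: o_2 = (0.7071, 2.1213, 6.0000)
after link 3: o_3 = (0.1895, 0.1895, 7.0000)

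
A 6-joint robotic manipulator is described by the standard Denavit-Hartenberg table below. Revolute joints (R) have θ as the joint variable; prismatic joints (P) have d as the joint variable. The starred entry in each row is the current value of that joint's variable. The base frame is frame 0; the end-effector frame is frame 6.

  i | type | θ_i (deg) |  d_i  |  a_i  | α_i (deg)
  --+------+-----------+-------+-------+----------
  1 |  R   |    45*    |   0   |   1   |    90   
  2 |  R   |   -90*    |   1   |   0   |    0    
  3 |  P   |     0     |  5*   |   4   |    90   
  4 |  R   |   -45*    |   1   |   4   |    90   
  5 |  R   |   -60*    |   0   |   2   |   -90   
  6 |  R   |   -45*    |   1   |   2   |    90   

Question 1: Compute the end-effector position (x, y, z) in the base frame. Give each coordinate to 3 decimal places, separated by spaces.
1.986 1.488 -7.648

after link 1: o_1 = (0.7071, 0.7071, 0.0000)
after link 2: o_2 = (1.4142, -0.0000, 0.0000)
after link 3: o_3 = (4.9497, -3.5355, -4.0000)
after link 4: o_4 = (2.2426, -2.2426, -6.8284)
after link 5: o_5 = (2.9674, -0.5179, -7.5355)
after link 6: o_6 = (1.9862, 1.4882, -7.6479)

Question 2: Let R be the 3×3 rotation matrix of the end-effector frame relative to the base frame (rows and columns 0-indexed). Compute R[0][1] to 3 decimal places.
-0.787

End-effector y-axis (col 1 of R) = (-0.7866,0.0795,-0.6124)
R[0][1] = -0.7866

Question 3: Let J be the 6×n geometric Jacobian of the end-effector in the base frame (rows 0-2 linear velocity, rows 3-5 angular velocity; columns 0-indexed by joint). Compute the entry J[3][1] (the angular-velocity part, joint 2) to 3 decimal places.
axis z_1 = (0.7071,-0.7071,0.0000); lever o_n−o_1 = (1.2791,0.7811,-7.6479)
cross product → J_v[:, 1] = (5.4079,5.4079,1.4568)
J_ω[:, 1] = z_1
entry J[3][1] = 0.7071

0.707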